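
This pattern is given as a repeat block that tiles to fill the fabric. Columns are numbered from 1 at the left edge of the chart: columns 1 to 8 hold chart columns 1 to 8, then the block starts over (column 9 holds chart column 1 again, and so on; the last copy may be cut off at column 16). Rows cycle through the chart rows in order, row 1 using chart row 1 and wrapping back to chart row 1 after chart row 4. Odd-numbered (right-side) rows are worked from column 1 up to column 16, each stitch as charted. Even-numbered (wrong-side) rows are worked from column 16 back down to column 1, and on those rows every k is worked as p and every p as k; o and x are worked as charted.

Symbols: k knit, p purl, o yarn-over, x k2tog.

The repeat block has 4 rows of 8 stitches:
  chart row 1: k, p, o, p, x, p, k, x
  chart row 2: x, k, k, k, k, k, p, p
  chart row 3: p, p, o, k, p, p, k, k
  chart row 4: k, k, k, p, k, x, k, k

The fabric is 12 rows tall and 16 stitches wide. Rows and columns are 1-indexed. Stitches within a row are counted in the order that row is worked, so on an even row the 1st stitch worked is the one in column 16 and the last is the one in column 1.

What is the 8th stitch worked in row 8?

Row 8 uses chart row ((8-1) mod 4)+1 = 4. Row 8 is even, so WS.
Chart row 4 tiled across columns 1-16: k k k p k x k k k k k p k x k k
WS: work from column 16 back to column 1 (reverse the tiled row), swapping k<->p (o and x unchanged).
Row 8 as worked: p p x p k p p p p p x p k p p p
Stitch 8 in working order -> p

Stitch:
p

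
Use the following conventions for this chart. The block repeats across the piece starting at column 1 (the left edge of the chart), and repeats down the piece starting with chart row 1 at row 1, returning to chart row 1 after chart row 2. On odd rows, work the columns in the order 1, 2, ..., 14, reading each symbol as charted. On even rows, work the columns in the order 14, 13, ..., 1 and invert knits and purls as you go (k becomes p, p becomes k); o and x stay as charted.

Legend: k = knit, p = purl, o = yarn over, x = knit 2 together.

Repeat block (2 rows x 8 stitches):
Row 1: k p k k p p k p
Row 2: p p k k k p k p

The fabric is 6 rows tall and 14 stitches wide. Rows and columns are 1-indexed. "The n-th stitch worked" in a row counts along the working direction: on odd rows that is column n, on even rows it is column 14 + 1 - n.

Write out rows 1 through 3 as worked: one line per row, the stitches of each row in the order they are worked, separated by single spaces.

Rows as worked:
k p k k p p k p k p k k p p
k p p p k k k p k p p p k k
k p k k p p k p k p k k p p

Derivation:
Row 1: chart row 1, RS - tile across columns 1-14 and work as-is.
Row 2: chart row 2, WS - tiled (columns 1-14): p p k k k p k p p p k k k p; work from column 14 back to 1 with k<->p swapped.
Row 3: chart row 1, RS - tile across columns 1-14 and work as-is.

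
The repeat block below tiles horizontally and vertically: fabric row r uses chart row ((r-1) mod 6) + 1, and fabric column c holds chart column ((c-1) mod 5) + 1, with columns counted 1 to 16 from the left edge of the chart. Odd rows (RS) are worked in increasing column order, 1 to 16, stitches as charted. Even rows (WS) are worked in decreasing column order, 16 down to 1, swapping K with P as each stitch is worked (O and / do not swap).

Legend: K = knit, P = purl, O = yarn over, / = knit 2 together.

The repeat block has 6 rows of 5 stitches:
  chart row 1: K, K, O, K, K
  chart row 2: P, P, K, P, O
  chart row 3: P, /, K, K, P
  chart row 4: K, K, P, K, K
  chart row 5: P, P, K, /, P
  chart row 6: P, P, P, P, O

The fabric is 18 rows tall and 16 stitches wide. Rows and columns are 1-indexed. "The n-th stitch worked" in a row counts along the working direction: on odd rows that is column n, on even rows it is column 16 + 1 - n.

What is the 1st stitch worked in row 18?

Row 18 uses chart row ((18-1) mod 6)+1 = 6. Row 18 is even, so WS.
Chart row 6 tiled across columns 1-16: P P P P O P P P P O P P P P O P
WS row: flip the tiled sequence (start at column 16) and apply K<->P; O and / stay.
Row 18 as worked: K O K K K K O K K K K O K K K K
The 1st stitch worked is K.

Stitch:
K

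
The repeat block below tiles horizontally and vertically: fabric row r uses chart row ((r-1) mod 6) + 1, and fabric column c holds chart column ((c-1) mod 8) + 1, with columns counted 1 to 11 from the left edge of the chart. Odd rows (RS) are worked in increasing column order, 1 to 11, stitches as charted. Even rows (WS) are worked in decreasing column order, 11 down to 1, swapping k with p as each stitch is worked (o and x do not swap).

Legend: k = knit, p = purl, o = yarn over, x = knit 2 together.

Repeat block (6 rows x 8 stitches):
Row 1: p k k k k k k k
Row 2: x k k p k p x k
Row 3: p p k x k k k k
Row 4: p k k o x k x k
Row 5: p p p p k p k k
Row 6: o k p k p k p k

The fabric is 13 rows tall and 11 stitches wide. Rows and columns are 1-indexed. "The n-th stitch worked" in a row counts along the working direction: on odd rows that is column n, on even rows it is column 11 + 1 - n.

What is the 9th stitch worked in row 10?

Stitch:
p

Derivation:
For row 10: chart row = ((10-1) mod 6) + 1 = 4; this is a WS (even) row.
Chart row 4 tiled across columns 1-11: p k k o x k x k p k k
WS row: flip the tiled sequence (start at column 11) and apply k<->p; o and x stay.
Row 10 as worked: p p k p x p x o p p k
Stitch 9 in working order -> p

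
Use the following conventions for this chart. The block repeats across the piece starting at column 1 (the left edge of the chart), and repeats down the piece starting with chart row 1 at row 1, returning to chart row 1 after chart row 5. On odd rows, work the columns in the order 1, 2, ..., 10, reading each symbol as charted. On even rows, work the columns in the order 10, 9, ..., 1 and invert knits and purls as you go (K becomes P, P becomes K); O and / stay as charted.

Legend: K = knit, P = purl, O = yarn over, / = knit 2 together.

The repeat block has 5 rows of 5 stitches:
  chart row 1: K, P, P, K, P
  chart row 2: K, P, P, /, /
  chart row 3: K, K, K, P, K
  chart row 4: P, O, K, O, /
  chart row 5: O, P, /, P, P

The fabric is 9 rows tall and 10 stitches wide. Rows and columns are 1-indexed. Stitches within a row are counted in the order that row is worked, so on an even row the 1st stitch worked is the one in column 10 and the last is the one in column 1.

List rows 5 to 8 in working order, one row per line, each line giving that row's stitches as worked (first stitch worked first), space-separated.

Row 5: chart row 5, RS - tile across columns 1-10 and work as-is.
Row 6: chart row 1, WS - tiled (columns 1-10): K P P K P K P P K P; work from column 10 back to 1 with K<->P swapped.
Row 7: chart row 2, RS - tile across columns 1-10 and work as-is.
Row 8: chart row 3, WS - tiled (columns 1-10): K K K P K K K K P K; work from column 10 back to 1 with K<->P swapped.

== ROWS AS WORKED ==
O P / P P O P / P P
K P K K P K P K K P
K P P / / K P P / /
P K P P P P K P P P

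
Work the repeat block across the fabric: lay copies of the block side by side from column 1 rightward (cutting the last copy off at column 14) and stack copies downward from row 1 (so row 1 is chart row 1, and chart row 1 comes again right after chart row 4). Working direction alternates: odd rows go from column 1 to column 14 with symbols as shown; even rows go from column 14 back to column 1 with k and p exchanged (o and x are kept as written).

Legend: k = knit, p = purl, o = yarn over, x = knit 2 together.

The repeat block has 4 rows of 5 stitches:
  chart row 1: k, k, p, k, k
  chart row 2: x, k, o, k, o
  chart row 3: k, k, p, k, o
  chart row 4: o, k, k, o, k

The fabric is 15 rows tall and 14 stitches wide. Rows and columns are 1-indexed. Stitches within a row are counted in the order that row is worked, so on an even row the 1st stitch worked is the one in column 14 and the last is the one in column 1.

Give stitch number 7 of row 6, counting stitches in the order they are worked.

For row 6: chart row = ((6-1) mod 4) + 1 = 2; this is a WS (even) row.
Chart row 2 tiled across columns 1-14: x k o k o x k o k o x k o k
WS row: flip the tiled sequence (start at column 14) and apply k<->p; o and x stay.
Row 6 as worked: p o p x o p o p x o p o p x
Counting 7 along the worked row gives o.

== STITCH ==
o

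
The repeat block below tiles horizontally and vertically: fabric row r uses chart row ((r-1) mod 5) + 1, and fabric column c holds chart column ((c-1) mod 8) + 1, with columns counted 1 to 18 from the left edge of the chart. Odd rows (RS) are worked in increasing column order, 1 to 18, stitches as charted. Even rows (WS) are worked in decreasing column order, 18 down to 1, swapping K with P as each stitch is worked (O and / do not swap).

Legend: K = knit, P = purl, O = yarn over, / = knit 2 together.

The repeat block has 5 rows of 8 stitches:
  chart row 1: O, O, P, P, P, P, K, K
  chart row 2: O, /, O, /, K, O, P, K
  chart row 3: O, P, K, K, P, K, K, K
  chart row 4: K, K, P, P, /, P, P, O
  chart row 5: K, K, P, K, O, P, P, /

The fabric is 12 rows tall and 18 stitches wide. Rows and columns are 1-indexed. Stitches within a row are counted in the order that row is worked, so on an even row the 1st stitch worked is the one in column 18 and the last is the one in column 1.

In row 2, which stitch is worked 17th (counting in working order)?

Row 2 uses chart row ((2-1) mod 5)+1 = 2. Row 2 is even, so WS.
Chart row 2 tiled across columns 1-18: O / O / K O P K O / O / K O P K O /
Wrong side: read the tiled row from column 18 down to 1 and exchange K with P (leave O, /).
Row 2 as worked: / O P K O P / O / O P K O P / O / O
Counting 17 along the worked row gives /.

Result:
/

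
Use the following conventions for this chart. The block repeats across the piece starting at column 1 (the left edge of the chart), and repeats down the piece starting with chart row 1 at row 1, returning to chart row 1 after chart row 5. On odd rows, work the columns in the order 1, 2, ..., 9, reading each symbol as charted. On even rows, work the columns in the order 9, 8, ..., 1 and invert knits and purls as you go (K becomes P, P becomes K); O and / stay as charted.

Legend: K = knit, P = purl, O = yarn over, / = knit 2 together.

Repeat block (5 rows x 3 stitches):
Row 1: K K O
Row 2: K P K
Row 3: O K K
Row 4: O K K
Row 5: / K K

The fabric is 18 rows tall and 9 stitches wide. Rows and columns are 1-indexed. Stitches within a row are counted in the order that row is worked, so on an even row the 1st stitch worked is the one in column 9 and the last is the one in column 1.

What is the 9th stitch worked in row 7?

Row 7 uses chart row ((7-1) mod 5)+1 = 2. Row 7 is odd, so RS.
Chart row 2 tiled across columns 1-9: K P K K P K K P K
RS row: no reversal, no swap; stitch n worked = column n.
Counting 9 along the worked row gives K.

Stitch:
K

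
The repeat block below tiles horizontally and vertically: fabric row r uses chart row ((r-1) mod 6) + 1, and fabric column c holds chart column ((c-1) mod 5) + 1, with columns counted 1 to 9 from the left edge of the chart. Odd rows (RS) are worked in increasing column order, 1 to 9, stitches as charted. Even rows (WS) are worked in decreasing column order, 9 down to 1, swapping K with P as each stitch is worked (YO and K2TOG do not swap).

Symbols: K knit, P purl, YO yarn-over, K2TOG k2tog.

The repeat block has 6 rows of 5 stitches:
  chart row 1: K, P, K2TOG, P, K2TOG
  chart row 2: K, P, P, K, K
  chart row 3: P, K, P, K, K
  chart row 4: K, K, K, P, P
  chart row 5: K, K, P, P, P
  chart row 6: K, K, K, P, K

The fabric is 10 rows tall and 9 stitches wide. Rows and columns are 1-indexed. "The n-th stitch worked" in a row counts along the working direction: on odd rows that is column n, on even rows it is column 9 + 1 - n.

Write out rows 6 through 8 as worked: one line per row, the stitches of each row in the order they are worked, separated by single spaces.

Row 6: chart row 6, WS - tiled (columns 1-9): K K K P K K K K P; work from column 9 back to 1 with K<->P swapped.
Row 7: chart row 1, RS - tile across columns 1-9 and work as-is.
Row 8: chart row 2, WS - tiled (columns 1-9): K P P K K K P P K; work from column 9 back to 1 with K<->P swapped.

== ROWS AS WORKED ==
K P P P P K P P P
K P K2TOG P K2TOG K P K2TOG P
P K K P P P K K P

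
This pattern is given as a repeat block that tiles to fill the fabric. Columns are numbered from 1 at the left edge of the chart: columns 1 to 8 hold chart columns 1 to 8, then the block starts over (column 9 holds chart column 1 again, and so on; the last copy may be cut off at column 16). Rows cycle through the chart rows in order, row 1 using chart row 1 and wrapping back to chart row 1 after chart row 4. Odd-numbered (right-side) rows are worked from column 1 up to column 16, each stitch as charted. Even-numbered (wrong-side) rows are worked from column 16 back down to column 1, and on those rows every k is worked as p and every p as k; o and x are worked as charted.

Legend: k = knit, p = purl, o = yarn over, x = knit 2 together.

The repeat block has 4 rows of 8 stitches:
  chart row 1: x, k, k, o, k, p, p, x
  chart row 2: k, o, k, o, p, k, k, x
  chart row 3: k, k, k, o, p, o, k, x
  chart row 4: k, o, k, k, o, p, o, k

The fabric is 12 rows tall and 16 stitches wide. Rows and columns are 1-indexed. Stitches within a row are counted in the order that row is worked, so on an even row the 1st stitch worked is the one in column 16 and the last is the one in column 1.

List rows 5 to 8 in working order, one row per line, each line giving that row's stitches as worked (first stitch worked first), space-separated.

Row 5: chart row 1, RS - tile across columns 1-16 and work as-is.
Row 6: chart row 2, WS - tiled (columns 1-16): k o k o p k k x k o k o p k k x; work from column 16 back to 1 with k<->p swapped.
Row 7: chart row 3, RS - tile across columns 1-16 and work as-is.
Row 8: chart row 4, WS - tiled (columns 1-16): k o k k o p o k k o k k o p o k; work from column 16 back to 1 with k<->p swapped.

Result:
x k k o k p p x x k k o k p p x
x p p k o p o p x p p k o p o p
k k k o p o k x k k k o p o k x
p o k o p p o p p o k o p p o p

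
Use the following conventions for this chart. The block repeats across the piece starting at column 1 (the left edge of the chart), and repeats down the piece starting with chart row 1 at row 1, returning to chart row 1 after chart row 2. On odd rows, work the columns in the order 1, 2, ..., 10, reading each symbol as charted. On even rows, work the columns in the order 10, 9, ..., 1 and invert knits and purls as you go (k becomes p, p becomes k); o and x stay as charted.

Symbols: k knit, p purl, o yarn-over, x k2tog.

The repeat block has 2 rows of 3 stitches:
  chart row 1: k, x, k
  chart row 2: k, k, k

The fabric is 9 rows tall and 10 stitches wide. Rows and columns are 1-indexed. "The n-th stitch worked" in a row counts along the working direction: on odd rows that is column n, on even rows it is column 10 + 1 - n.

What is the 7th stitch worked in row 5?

Row 5: (5-1) mod 2 = 0, so use chart row 1. Odd row -> RS.
Chart row 1 tiled across columns 1-10: k x k k x k k x k k
RS: work column 1 to column 10, symbols as charted — the tiled row is the row as worked.
Stitch 7 in working order -> k

Stitch:
k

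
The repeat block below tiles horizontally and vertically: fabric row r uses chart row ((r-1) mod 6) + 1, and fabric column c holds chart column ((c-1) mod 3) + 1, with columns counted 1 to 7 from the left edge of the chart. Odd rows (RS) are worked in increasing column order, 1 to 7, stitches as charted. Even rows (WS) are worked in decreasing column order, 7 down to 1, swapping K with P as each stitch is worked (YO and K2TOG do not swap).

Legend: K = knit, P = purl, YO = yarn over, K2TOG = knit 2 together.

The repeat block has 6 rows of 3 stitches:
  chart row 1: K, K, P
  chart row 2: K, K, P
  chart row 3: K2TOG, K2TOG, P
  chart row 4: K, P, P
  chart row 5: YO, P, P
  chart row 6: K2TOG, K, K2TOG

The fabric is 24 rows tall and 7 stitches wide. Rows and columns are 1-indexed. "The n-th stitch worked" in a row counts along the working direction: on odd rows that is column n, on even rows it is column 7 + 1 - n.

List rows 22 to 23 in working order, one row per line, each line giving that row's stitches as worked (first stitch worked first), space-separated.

Rows as worked:
P K K P K K P
YO P P YO P P YO

Derivation:
Row 22: chart row 4, WS - tiled (columns 1-7): K P P K P P K; work from column 7 back to 1 with K<->P swapped.
Row 23: chart row 5, RS - tile across columns 1-7 and work as-is.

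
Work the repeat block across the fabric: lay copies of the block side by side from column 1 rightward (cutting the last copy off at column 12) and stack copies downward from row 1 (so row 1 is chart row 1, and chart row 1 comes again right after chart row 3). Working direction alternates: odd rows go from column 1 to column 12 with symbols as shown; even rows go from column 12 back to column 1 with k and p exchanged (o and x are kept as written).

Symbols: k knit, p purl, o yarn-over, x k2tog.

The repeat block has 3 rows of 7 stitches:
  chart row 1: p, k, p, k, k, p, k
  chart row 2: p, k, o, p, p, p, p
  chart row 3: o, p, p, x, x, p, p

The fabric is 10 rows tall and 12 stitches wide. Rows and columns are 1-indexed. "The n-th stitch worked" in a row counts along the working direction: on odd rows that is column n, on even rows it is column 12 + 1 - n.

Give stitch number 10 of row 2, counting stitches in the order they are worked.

Row 2: (2-1) mod 3 = 1, so use chart row 2. Even row -> WS.
Chart row 2 tiled across columns 1-12: p k o p p p p p k o p p
Wrong side: read the tiled row from column 12 down to 1 and exchange k with p (leave o, x).
Row 2 as worked: k k o p k k k k k o p k
Stitch 10 in working order -> o

Result:
o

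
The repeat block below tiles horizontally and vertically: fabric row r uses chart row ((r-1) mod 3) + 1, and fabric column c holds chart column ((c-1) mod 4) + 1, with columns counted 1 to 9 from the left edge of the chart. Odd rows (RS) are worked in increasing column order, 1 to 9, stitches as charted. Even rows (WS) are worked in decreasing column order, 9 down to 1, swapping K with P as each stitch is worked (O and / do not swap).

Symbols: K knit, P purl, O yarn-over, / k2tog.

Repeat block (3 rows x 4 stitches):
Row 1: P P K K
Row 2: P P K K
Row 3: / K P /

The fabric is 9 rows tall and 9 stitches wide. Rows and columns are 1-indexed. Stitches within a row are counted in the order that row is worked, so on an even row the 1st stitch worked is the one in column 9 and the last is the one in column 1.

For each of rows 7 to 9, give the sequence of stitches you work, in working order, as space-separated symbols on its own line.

Row 7: chart row 1, RS - tile across columns 1-9 and work as-is.
Row 8: chart row 2, WS - tiled (columns 1-9): P P K K P P K K P; work from column 9 back to 1 with K<->P swapped.
Row 9: chart row 3, RS - tile across columns 1-9 and work as-is.

== ROWS AS WORKED ==
P P K K P P K K P
K P P K K P P K K
/ K P / / K P / /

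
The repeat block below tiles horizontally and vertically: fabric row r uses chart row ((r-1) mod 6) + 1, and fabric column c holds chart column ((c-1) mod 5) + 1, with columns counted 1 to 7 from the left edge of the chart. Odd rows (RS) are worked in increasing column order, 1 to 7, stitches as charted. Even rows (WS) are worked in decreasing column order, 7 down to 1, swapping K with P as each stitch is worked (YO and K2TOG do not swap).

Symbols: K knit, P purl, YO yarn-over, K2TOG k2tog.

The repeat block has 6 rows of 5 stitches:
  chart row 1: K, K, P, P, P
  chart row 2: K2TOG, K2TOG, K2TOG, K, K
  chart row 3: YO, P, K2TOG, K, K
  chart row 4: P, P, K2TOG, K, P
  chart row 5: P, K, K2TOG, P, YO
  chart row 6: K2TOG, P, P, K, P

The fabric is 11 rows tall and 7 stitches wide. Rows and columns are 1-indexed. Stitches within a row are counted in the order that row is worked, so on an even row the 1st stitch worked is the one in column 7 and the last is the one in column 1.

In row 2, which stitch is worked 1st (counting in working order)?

== STITCH ==
K2TOG

Derivation:
For row 2: chart row = ((2-1) mod 6) + 1 = 2; this is a WS (even) row.
Chart row 2 tiled across columns 1-7: K2TOG K2TOG K2TOG K K K2TOG K2TOG
Wrong side: read the tiled row from column 7 down to 1 and exchange K with P (leave YO, K2TOG).
Row 2 as worked: K2TOG K2TOG P P K2TOG K2TOG K2TOG
The 1st stitch worked is K2TOG.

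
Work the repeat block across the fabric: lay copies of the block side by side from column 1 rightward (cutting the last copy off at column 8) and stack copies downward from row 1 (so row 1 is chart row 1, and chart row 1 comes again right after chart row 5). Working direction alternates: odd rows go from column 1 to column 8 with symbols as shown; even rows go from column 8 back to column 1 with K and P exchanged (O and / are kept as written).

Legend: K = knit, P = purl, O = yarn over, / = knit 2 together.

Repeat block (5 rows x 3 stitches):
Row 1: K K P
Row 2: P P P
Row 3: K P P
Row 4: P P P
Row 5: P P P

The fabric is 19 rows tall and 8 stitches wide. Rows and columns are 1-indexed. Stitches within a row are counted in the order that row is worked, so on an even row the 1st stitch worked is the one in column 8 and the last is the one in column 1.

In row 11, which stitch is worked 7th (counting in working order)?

== STITCH ==
K

Derivation:
Row 11: (11-1) mod 5 = 0, so use chart row 1. Odd row -> RS.
Chart row 1 tiled across columns 1-8: K K P K K P K K
RS row: no reversal, no swap; stitch n worked = column n.
Counting 7 along the worked row gives K.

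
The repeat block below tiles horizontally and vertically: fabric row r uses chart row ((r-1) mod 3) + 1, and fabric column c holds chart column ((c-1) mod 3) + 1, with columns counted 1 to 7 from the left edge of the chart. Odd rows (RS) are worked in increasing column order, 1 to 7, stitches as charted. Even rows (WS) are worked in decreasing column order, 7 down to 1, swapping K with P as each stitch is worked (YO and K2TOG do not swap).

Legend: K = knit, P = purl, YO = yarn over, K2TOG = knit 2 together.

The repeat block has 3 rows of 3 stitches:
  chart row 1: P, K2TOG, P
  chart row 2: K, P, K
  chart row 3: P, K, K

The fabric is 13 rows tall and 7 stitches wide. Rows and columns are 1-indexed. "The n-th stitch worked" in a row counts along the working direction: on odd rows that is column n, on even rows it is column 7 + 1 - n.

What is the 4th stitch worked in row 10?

Stitch:
K

Derivation:
Row 10 uses chart row ((10-1) mod 3)+1 = 1. Row 10 is even, so WS.
Chart row 1 tiled across columns 1-7: P K2TOG P P K2TOG P P
WS row: flip the tiled sequence (start at column 7) and apply K<->P; YO and K2TOG stay.
Row 10 as worked: K K K2TOG K K K2TOG K
The 4th stitch worked is K.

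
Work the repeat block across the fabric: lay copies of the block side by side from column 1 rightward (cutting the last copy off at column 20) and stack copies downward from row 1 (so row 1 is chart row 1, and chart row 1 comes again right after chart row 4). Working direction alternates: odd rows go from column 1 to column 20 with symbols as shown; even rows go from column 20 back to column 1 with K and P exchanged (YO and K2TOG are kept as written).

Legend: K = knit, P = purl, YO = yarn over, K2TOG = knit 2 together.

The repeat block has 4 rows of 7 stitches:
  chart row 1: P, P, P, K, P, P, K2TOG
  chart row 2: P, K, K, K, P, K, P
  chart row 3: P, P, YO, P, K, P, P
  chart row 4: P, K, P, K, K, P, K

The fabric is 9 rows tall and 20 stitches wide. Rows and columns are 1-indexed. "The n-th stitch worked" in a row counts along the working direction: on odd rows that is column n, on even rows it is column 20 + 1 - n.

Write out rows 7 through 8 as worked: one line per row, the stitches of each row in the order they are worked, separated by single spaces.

Rows as worked:
P P YO P K P P P P YO P K P P P P YO P K P
K P P K P K P K P P K P K P K P P K P K

Derivation:
Row 7: chart row 3, RS - tile across columns 1-20 and work as-is.
Row 8: chart row 4, WS - tiled (columns 1-20): P K P K K P K P K P K K P K P K P K K P; work from column 20 back to 1 with K<->P swapped.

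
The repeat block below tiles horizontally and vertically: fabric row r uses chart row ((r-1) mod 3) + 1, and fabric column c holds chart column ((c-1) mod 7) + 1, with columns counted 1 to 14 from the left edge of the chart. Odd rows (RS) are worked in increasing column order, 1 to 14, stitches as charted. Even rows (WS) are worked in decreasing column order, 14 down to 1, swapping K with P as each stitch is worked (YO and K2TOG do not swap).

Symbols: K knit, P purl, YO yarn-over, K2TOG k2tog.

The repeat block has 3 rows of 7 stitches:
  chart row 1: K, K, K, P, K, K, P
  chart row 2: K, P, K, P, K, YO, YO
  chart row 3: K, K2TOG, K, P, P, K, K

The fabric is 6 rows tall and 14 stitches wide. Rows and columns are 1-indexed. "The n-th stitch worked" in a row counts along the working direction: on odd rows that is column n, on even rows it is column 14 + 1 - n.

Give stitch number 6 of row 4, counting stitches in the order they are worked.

== STITCH ==
P

Derivation:
Row 4 uses chart row ((4-1) mod 3)+1 = 1. Row 4 is even, so WS.
Chart row 1 tiled across columns 1-14: K K K P K K P K K K P K K P
WS: work from column 14 back to column 1 (reverse the tiled row), swapping K<->P (YO and K2TOG unchanged).
Row 4 as worked: K P P K P P P K P P K P P P
Stitch 6 in working order -> P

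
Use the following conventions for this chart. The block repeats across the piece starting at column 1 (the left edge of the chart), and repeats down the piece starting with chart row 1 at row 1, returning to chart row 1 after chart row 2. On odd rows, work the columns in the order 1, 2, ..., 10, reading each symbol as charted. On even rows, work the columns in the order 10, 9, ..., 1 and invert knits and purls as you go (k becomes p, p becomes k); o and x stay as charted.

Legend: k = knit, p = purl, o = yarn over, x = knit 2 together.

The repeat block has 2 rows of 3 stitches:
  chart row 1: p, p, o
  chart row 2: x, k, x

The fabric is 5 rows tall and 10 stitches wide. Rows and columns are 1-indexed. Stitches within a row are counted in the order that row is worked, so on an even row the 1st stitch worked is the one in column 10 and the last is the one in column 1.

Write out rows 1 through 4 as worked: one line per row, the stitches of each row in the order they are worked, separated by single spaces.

== ROWS AS WORKED ==
p p o p p o p p o p
x x p x x p x x p x
p p o p p o p p o p
x x p x x p x x p x

Derivation:
Row 1: chart row 1, RS - tile across columns 1-10 and work as-is.
Row 2: chart row 2, WS - tiled (columns 1-10): x k x x k x x k x x; work from column 10 back to 1 with k<->p swapped.
Row 3: chart row 1, RS - tile across columns 1-10 and work as-is.
Row 4: chart row 2, WS - tiled (columns 1-10): x k x x k x x k x x; work from column 10 back to 1 with k<->p swapped.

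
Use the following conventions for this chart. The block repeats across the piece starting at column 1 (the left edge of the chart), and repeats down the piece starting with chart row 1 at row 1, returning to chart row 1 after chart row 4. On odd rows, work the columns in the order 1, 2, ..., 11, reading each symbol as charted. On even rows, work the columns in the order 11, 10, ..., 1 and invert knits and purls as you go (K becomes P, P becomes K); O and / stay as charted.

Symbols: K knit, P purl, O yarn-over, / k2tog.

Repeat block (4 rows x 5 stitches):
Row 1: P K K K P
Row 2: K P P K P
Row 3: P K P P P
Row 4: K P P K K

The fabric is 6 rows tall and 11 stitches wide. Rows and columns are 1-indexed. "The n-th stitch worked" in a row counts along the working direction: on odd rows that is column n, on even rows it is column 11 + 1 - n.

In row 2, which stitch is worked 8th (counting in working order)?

Row 2: (2-1) mod 4 = 1, so use chart row 2. Even row -> WS.
Chart row 2 tiled across columns 1-11: K P P K P K P P K P K
WS: work from column 11 back to column 1 (reverse the tiled row), swapping K<->P (O and / unchanged).
Row 2 as worked: P K P K K P K P K K P
Stitch 8 in working order -> P

Stitch:
P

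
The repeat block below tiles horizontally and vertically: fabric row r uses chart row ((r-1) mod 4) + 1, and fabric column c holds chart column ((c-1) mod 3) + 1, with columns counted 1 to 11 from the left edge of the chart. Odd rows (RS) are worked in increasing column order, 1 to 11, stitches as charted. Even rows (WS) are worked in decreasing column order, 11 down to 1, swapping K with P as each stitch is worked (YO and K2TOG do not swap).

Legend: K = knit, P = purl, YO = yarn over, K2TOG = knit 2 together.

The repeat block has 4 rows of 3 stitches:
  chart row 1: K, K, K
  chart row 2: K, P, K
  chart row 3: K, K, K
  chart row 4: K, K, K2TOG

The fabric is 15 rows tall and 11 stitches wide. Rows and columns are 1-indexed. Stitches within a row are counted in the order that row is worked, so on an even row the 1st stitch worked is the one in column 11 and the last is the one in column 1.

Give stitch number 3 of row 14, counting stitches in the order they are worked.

Row 14: (14-1) mod 4 = 1, so use chart row 2. Even row -> WS.
Chart row 2 tiled across columns 1-11: K P K K P K K P K K P
WS row: flip the tiled sequence (start at column 11) and apply K<->P; YO and K2TOG stay.
Row 14 as worked: K P P K P P K P P K P
The 3rd stitch worked is P.

Stitch:
P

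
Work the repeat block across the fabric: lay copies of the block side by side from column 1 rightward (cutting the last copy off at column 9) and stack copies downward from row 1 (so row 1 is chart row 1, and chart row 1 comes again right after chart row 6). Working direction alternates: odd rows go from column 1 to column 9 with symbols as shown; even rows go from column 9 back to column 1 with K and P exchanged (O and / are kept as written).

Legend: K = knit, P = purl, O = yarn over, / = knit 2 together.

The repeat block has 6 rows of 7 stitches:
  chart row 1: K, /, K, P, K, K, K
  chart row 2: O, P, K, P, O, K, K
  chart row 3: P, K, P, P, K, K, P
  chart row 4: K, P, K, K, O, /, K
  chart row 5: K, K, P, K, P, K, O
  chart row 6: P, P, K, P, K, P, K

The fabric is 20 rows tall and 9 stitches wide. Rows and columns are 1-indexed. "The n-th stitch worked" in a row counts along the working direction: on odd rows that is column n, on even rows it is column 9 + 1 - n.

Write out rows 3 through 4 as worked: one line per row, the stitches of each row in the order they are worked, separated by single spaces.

Row 3: chart row 3, RS - tile across columns 1-9 and work as-is.
Row 4: chart row 4, WS - tiled (columns 1-9): K P K K O / K K P; work from column 9 back to 1 with K<->P swapped.

== ROWS AS WORKED ==
P K P P K K P P K
K P P / O P P K P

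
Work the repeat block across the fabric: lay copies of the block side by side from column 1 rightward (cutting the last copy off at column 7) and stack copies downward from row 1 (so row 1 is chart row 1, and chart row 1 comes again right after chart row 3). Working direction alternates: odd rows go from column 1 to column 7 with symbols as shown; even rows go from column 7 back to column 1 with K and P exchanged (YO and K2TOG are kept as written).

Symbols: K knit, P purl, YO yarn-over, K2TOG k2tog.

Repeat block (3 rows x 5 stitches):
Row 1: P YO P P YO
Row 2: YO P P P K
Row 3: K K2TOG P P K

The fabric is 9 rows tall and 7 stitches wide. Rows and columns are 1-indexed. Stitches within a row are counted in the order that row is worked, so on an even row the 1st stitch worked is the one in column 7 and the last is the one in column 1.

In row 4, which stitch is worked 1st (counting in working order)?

Row 4 uses chart row ((4-1) mod 3)+1 = 1. Row 4 is even, so WS.
Chart row 1 tiled across columns 1-7: P YO P P YO P YO
Wrong side: read the tiled row from column 7 down to 1 and exchange K with P (leave YO, K2TOG).
Row 4 as worked: YO K YO K K YO K
The 1st stitch worked is YO.

Stitch:
YO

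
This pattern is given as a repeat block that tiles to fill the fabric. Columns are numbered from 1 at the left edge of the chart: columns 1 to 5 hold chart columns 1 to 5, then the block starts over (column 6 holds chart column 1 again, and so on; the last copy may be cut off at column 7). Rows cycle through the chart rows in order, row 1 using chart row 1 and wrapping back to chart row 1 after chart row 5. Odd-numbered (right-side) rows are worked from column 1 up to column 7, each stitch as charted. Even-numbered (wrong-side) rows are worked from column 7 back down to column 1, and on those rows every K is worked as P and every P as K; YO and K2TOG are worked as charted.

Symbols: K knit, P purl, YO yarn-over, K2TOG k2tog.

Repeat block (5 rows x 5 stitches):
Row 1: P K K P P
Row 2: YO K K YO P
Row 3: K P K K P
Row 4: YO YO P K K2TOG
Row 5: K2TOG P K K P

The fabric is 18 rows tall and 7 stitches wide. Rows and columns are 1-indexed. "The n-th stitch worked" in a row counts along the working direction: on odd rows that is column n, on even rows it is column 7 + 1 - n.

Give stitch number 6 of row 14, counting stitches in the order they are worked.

For row 14: chart row = ((14-1) mod 5) + 1 = 4; this is a WS (even) row.
Chart row 4 tiled across columns 1-7: YO YO P K K2TOG YO YO
WS row: flip the tiled sequence (start at column 7) and apply K<->P; YO and K2TOG stay.
Row 14 as worked: YO YO K2TOG P K YO YO
Counting 6 along the worked row gives YO.

Stitch:
YO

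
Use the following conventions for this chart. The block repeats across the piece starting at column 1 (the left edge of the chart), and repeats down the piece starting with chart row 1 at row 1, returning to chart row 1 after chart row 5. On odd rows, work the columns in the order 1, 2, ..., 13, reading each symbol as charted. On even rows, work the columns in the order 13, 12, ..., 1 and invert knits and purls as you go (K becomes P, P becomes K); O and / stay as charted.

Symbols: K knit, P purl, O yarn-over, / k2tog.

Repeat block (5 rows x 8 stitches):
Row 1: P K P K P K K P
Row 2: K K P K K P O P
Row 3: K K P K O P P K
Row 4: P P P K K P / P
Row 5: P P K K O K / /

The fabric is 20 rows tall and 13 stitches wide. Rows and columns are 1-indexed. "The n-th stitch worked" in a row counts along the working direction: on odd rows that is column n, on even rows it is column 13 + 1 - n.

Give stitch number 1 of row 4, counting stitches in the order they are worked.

For row 4: chart row = ((4-1) mod 5) + 1 = 4; this is a WS (even) row.
Chart row 4 tiled across columns 1-13: P P P K K P / P P P P K K
WS row: flip the tiled sequence (start at column 13) and apply K<->P; O and / stay.
Row 4 as worked: P P K K K K / K P P K K K
Stitch 1 in working order -> P

== STITCH ==
P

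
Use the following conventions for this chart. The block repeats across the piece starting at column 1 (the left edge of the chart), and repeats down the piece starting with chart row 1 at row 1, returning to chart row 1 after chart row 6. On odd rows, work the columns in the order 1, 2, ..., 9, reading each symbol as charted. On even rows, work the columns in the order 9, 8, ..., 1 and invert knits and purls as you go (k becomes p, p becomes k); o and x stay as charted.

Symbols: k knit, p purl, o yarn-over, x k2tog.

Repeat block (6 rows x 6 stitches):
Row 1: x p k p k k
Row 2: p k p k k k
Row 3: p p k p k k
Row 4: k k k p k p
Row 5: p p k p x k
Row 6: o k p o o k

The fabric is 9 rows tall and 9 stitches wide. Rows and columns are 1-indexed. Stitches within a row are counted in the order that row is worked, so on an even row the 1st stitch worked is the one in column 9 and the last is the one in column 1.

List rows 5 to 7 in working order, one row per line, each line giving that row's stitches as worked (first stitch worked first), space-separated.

Rows as worked:
p p k p x k p p k
k p o p o o k p o
x p k p k k x p k

Derivation:
Row 5: chart row 5, RS - tile across columns 1-9 and work as-is.
Row 6: chart row 6, WS - tiled (columns 1-9): o k p o o k o k p; work from column 9 back to 1 with k<->p swapped.
Row 7: chart row 1, RS - tile across columns 1-9 and work as-is.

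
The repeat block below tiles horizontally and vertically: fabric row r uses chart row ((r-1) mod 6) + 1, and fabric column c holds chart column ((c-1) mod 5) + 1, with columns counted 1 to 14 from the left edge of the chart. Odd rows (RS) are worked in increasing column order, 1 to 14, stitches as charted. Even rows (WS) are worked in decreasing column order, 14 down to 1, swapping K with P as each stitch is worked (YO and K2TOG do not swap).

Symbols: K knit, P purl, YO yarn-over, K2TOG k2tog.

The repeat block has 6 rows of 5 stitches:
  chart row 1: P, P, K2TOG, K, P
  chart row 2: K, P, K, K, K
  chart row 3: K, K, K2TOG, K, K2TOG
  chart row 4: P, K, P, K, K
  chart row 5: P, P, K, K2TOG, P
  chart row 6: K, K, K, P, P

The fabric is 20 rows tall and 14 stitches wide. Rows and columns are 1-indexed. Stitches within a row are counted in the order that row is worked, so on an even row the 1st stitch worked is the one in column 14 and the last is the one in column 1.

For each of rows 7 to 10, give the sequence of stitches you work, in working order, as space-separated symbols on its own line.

== ROWS AS WORKED ==
P P K2TOG K P P P K2TOG K P P P K2TOG K
P P K P P P P K P P P P K P
K K K2TOG K K2TOG K K K2TOG K K2TOG K K K2TOG K
P K P K P P K P K P P K P K

Derivation:
Row 7: chart row 1, RS - tile across columns 1-14 and work as-is.
Row 8: chart row 2, WS - tiled (columns 1-14): K P K K K K P K K K K P K K; work from column 14 back to 1 with K<->P swapped.
Row 9: chart row 3, RS - tile across columns 1-14 and work as-is.
Row 10: chart row 4, WS - tiled (columns 1-14): P K P K K P K P K K P K P K; work from column 14 back to 1 with K<->P swapped.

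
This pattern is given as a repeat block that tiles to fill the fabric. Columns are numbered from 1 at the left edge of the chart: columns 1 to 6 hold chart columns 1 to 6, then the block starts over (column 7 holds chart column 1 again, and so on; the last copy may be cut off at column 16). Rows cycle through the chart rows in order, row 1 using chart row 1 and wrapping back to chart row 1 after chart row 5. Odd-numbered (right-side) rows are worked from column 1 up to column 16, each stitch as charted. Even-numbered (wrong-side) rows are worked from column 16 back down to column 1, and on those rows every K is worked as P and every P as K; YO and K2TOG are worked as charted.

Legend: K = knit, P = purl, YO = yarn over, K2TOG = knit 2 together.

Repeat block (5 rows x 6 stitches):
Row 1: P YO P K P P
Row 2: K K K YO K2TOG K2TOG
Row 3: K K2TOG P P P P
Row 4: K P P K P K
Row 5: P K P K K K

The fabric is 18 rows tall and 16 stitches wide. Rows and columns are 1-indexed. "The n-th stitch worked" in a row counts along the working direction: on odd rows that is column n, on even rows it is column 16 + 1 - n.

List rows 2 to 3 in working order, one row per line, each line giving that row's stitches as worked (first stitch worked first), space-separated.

Rows as worked:
YO P P P K2TOG K2TOG YO P P P K2TOG K2TOG YO P P P
K K2TOG P P P P K K2TOG P P P P K K2TOG P P

Derivation:
Row 2: chart row 2, WS - tiled (columns 1-16): K K K YO K2TOG K2TOG K K K YO K2TOG K2TOG K K K YO; work from column 16 back to 1 with K<->P swapped.
Row 3: chart row 3, RS - tile across columns 1-16 and work as-is.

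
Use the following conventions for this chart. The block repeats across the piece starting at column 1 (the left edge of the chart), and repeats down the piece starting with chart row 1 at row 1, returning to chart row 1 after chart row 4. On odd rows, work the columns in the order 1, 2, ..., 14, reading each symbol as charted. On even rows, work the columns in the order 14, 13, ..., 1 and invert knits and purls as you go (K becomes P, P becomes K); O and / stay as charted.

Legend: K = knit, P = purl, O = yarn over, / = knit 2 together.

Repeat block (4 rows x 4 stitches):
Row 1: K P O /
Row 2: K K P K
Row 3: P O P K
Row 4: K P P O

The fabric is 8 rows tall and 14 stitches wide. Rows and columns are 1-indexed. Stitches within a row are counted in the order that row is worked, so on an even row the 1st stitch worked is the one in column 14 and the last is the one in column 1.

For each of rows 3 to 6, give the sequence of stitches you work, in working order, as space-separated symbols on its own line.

Row 3: chart row 3, RS - tile across columns 1-14 and work as-is.
Row 4: chart row 4, WS - tiled (columns 1-14): K P P O K P P O K P P O K P; work from column 14 back to 1 with K<->P swapped.
Row 5: chart row 1, RS - tile across columns 1-14 and work as-is.
Row 6: chart row 2, WS - tiled (columns 1-14): K K P K K K P K K K P K K K; work from column 14 back to 1 with K<->P swapped.

Result:
P O P K P O P K P O P K P O
K P O K K P O K K P O K K P
K P O / K P O / K P O / K P
P P P K P P P K P P P K P P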